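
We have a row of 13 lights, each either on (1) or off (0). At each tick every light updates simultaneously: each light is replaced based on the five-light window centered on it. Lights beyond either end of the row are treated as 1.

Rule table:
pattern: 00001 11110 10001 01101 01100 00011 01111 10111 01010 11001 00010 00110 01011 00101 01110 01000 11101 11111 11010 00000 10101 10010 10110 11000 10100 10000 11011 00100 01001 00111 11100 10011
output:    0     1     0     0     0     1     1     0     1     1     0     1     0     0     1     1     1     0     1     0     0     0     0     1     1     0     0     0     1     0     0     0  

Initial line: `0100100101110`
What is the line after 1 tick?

1110010000110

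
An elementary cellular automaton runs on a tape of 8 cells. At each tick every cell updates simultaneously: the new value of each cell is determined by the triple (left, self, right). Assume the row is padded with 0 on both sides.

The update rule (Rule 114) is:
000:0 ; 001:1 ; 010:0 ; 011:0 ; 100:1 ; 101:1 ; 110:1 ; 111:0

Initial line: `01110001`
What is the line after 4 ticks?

10011010
01101101
10110110
01011011

01011011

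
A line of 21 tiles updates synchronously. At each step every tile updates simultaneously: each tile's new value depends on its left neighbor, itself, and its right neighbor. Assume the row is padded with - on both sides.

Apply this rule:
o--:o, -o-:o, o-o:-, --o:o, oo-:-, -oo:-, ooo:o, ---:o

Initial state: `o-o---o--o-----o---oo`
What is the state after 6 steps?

o-ooooooooooooooooo--
o--ooooooooooooooo-oo
ooo-ooooooooooooo----
-o---ooooooooooo-oooo
ooooo-ooooooooo---oo-
-ooo---ooooooo-ooo--o

-ooo---ooooooo-ooo--o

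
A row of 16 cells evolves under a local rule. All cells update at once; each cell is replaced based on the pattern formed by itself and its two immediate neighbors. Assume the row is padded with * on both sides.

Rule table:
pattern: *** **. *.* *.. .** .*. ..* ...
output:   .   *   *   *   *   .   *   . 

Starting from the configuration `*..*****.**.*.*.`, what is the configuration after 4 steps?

***.....***...**

****...*****.*.*
...**.**...**.**
*.*******.*****.
***.....***...**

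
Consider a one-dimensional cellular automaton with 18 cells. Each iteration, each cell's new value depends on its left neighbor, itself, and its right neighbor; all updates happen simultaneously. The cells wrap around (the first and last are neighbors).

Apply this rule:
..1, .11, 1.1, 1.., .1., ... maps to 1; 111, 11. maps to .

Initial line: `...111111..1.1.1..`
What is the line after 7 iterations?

1111111.....111111

iteration 1: 1111.....111111111
iteration 2: ....111111........
iteration 3: 11111.....11111111
iteration 4: .....111111.......
iteration 5: 111111.....1111111
iteration 6: ......111111......
iteration 7: 1111111.....111111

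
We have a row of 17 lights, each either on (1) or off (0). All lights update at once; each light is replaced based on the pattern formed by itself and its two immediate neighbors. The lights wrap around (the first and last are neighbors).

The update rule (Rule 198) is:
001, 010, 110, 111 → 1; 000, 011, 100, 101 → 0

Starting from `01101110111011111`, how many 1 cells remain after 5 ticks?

00100110011001111
01101010101010111
00101010101010011
01101010101010101
00101010101010101
count of 1: 8

8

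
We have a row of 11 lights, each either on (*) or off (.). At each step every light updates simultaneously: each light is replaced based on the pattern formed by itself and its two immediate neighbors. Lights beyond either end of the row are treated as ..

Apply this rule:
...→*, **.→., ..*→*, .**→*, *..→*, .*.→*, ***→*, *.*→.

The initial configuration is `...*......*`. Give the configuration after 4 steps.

********..*

***********
**********.
*********.*
********..*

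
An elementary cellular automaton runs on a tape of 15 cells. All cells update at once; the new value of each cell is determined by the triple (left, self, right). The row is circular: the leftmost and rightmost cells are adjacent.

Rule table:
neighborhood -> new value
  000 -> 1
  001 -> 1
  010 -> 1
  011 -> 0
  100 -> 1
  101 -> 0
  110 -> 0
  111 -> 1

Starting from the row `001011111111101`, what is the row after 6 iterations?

111001111111001
110110111110110
000000011100000
111111101011111
111111001001111
111110111110111

111110111110111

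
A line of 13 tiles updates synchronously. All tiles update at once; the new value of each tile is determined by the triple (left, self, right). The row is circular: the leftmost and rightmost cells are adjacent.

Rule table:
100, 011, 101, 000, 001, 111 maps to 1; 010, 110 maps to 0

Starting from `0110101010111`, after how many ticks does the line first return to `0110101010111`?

13

tick 1: 1101010101110
tick 2: 1010101011101
tick 3: 0101010111011
tick 4: 1010101110110
tick 5: 0101011101101
tick 6: 1010111011010
tick 7: 0101110110101
tick 8: 1011101101010
tick 9: 0111011010101
tick 10: 1110110101010
tick 11: 1101101010101
tick 12: 1011010101011
tick 13: 0110101010111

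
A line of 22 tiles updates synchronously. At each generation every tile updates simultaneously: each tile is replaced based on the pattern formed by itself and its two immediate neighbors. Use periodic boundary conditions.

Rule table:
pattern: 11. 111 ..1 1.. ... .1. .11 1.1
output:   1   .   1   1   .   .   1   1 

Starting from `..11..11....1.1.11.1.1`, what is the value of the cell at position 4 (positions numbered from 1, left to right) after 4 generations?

111111111..1.1.1111.1.
1.......111.1.11..11.1
11.....11.11.111111111
.11...11111111........
position 4 holds .

.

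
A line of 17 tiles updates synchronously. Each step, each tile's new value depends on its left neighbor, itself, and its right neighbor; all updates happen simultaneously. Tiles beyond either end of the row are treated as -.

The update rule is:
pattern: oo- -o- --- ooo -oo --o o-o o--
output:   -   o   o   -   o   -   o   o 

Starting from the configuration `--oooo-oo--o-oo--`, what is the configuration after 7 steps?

o--oooo-o---oo---

o-o---oo-o-ooo-oo
ooooo-o-oooo--oo-
o----oooo---o-o-o
oooo-o---oo-ooooo
o---oooo-o-oo----
ooo-o---oooo-oooo
o--oooo-o---oo---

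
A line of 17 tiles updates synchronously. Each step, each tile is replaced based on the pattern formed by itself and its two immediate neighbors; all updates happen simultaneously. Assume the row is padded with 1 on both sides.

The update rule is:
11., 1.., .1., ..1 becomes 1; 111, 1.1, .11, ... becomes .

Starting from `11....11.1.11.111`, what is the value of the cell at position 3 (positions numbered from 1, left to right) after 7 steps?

.

.11..1.1.1..1....
..1111.1.11111..1
11...1.1.....111.
.11.11.11...1..1.
..1..1..11.11111.
11111111.1.....1.
.......1.11...11.
position 3 holds .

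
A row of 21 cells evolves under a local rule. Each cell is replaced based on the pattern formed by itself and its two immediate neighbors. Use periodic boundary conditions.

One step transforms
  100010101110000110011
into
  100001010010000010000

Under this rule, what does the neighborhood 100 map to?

At position 1 the neighborhood is 100; the next row has 0 there.

0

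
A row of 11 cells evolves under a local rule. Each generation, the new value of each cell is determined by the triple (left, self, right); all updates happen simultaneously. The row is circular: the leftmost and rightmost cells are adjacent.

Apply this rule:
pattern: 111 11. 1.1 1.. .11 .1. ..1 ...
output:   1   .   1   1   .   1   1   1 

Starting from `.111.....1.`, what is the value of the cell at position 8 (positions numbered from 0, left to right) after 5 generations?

1.1.1111111
.111.111111
1.1.1.1111.
111111.11.1
11111.1..1.
position 8 holds .

.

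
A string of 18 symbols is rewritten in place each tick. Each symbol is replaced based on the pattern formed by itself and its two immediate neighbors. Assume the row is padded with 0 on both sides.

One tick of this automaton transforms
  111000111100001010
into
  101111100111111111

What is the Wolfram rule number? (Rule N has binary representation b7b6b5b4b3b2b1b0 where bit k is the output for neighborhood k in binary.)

position 1: 111 → 0  (bit 7 = 0)
position 2: 110 → 1  (bit 6 = 1)
position 15: 101 → 1  (bit 5 = 1)
position 3: 100 → 1  (bit 4 = 1)
position 0: 011 → 1  (bit 3 = 1)
position 14: 010 → 1  (bit 2 = 1)
position 5: 001 → 1  (bit 1 = 1)
position 4: 000 → 1  (bit 0 = 1)
bits b7..b0 = 01111111 = 127

127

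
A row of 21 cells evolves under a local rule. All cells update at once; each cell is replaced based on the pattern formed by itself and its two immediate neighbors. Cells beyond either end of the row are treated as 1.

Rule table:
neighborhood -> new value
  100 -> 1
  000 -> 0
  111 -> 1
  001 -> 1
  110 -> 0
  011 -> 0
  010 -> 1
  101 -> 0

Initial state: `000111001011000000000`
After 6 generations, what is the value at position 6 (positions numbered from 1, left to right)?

1

101010111000100000001
001010010101110000010
111011110100101000110
110001100111101101000
101010011011000001101
001011100000100010000
position 6 holds 1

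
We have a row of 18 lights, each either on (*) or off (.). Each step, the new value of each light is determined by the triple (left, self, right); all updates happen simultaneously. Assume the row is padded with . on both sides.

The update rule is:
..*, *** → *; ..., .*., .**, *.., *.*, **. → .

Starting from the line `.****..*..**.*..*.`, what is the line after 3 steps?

....*..*.....*....

step 1: *.**..*..*.....*..
step 2: .....*..*.....*...
step 3: ....*..*.....*....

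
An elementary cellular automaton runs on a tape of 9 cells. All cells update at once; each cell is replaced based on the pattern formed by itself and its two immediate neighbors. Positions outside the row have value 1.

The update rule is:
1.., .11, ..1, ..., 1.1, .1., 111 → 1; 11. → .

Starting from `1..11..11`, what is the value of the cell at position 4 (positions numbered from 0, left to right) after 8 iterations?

1

.111.1111
111.11111
11.111111
1.1111111
.11111111
111111111
111111111  (fixed point — unchanged through iteration 8)
position 4 holds 1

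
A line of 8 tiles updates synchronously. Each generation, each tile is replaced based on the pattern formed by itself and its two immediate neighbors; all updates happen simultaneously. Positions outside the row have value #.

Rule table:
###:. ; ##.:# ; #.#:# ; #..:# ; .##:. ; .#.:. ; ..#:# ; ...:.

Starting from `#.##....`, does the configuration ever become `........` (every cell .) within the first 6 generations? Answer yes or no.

no

##.##..#
.##.###.
#.##..##
##.###..
.##..###
#.###...
generation 6 is #.###..., still not uniform .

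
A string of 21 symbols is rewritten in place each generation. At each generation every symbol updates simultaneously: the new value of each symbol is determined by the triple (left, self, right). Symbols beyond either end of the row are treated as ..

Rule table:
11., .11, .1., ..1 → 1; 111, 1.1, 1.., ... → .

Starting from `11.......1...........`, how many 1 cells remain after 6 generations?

11......11...........
11.....111...........
11....11.1...........
11...111.1...........
11..11.1.1...........
11.111.1.1...........
count of 1: 7

7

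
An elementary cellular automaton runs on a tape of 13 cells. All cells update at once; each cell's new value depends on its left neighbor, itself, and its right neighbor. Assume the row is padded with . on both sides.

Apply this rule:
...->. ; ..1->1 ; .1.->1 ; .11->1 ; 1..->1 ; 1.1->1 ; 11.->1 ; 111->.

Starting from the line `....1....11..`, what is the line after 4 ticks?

...111..1111.
..11.1111..11
.11111..11111
11...1111...1

11...1111...1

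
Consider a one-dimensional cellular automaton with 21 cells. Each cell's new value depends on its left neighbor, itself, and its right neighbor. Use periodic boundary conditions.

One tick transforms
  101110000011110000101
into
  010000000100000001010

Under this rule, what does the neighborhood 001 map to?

1

At position 9 the neighborhood is 001; the next row has 1 there.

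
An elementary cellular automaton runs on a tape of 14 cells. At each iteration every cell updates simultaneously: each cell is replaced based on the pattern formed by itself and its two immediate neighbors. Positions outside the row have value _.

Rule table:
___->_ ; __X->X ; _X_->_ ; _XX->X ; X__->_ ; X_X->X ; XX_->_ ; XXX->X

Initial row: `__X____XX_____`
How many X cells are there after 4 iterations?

2

_X____XX______
X____XX_______
____XX________
___XX_________
count of X: 2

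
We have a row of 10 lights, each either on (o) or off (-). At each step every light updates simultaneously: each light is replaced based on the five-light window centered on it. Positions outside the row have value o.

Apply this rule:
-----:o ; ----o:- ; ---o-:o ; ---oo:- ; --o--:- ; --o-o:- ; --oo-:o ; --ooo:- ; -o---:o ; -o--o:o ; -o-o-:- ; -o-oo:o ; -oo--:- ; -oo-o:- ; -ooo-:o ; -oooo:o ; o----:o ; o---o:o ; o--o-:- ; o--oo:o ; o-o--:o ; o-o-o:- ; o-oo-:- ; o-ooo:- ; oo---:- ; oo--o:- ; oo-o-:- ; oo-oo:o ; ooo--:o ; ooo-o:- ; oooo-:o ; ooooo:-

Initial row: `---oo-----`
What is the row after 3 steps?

-o-o--oo--
---oooo--o
-o--ooo-o-

-o--ooo-o-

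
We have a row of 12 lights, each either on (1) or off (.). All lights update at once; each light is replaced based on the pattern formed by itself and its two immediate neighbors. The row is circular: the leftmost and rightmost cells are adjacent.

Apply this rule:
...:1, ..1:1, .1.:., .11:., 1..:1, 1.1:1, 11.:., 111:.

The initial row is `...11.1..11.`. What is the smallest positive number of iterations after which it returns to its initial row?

2

iteration 1: 111..1.11..1
iteration 2: ...11.1..11.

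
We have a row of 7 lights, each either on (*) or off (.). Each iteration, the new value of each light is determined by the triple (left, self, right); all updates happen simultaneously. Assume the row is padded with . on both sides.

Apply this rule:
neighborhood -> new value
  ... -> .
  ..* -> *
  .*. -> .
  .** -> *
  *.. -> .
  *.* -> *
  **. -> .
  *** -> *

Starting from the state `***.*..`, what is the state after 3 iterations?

.*.....

**.*...
*.*....
.*.....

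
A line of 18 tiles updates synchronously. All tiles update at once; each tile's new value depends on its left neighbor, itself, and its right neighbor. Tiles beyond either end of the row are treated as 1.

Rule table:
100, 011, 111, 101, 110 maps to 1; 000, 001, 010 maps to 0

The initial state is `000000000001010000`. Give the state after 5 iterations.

iteration 1: 100000000000101000
iteration 2: 110000000000010100
iteration 3: 111000000000001010
iteration 4: 111100000000000101
iteration 5: 111110000000000011

111110000000000011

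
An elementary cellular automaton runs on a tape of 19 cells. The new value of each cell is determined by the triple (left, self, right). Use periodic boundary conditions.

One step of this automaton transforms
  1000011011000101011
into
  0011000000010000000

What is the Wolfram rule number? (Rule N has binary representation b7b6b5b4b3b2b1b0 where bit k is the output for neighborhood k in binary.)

position 18: 111 → 0  (bit 7 = 0)
position 0: 110 → 0  (bit 6 = 0)
position 7: 101 → 0  (bit 5 = 0)
position 1: 100 → 0  (bit 4 = 0)
position 5: 011 → 0  (bit 3 = 0)
position 13: 010 → 0  (bit 2 = 0)
position 4: 001 → 0  (bit 1 = 0)
position 2: 000 → 1  (bit 0 = 1)
bits b7..b0 = 00000001 = 1

1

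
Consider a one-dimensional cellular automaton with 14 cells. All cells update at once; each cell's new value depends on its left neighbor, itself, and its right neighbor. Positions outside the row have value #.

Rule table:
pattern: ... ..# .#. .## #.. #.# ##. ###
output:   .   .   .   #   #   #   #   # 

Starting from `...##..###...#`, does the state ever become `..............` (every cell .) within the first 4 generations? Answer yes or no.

no

generation 1: #..###.####..#
generation 2: ##.#########.#
generation 3: ##############
generation 4: ##############
generation 4 is ##############, still not uniform .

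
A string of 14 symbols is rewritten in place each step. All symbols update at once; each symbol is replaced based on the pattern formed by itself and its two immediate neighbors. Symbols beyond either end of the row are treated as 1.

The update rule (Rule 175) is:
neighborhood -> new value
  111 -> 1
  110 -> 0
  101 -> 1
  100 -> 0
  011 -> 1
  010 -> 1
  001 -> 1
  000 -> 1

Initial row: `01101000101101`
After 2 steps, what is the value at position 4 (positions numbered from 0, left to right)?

11011011111011
10110111110111
position 4 holds 0

0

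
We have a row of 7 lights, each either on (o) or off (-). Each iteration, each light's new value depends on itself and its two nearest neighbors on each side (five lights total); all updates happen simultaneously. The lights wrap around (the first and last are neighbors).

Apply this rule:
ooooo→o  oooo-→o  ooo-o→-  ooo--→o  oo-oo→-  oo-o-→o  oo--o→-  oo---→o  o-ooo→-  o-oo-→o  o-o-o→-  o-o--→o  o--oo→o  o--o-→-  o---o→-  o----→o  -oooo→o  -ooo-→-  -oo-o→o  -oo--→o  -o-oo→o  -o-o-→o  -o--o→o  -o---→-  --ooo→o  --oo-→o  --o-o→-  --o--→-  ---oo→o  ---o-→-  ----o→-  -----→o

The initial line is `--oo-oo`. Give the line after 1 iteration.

-ooo-oo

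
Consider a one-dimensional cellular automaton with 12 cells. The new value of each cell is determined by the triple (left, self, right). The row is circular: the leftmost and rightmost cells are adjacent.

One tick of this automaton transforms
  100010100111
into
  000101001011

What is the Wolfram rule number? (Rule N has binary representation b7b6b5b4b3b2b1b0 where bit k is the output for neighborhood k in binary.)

162

position 10: 111 → 1  (bit 7 = 1)
position 0: 110 → 0  (bit 6 = 0)
position 5: 101 → 1  (bit 5 = 1)
position 1: 100 → 0  (bit 4 = 0)
position 9: 011 → 0  (bit 3 = 0)
position 4: 010 → 0  (bit 2 = 0)
position 3: 001 → 1  (bit 1 = 1)
position 2: 000 → 0  (bit 0 = 0)
bits b7..b0 = 10100010 = 162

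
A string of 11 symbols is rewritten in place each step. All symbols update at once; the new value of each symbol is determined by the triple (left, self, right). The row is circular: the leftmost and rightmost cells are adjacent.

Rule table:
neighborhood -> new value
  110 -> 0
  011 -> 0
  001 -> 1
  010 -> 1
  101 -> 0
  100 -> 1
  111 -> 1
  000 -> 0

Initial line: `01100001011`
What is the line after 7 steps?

00000010110

step 1: 00010011000
step 2: 00111100100
step 3: 01011011110
step 4: 11000001101
step 5: 10100010000
step 6: 10110111001
step 7: 00000010110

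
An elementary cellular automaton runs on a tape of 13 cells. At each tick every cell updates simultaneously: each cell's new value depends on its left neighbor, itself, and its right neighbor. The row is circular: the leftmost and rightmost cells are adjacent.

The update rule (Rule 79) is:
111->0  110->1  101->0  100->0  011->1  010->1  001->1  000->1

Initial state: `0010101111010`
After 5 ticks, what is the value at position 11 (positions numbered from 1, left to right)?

0

1110101001010
1010101011010
1010101011010  (fixed point — unchanged through tick 5)
position 11 holds 0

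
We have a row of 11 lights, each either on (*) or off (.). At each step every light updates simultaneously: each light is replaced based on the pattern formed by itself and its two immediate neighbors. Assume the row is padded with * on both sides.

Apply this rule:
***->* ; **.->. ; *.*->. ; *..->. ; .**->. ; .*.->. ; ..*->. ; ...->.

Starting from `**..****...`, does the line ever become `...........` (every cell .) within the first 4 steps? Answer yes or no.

step 1: *....**....
step 2: ...........
all cells are . at step 2

yes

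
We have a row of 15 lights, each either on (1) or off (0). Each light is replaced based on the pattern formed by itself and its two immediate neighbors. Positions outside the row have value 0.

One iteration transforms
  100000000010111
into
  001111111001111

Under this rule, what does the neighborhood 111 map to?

At position 13 the neighborhood is 111; the next row has 1 there.

1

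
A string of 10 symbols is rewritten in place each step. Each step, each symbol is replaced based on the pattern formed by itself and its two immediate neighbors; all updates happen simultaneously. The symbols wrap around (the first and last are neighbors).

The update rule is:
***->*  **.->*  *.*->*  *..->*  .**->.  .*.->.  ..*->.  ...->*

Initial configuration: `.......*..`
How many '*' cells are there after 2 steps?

******..**
*******..*
count of *: 8

8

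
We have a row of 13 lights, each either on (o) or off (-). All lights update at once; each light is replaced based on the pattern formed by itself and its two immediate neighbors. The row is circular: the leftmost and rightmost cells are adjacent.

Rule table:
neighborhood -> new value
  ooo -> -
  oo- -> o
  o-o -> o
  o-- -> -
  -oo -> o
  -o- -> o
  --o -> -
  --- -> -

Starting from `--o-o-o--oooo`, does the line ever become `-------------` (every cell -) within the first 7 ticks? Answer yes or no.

no

--ooooo--o--o
--o---o--o--o
--o---o--o--o  (fixed point — unchanged through tick 7)
tick 7 is --o---o--o--o, still not uniform -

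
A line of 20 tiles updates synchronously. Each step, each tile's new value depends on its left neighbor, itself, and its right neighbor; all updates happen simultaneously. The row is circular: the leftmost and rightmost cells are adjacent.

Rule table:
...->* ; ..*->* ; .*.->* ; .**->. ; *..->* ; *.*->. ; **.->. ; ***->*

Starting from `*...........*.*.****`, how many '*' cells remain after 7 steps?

13

step 1: .************.*..***
step 2: ..**********..***.*.
step 3: **.********.**.*..**
step 4: *...******.....***.*
step 5: .***.****.*****.*...
step 6: *.*...**...***..****
step 7: ..****..***.*.**.***
count of *: 13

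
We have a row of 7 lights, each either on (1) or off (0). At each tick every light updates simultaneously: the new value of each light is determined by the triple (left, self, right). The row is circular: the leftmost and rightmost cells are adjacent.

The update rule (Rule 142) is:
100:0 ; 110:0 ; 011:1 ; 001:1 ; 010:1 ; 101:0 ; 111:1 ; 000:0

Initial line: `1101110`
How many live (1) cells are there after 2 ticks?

4

1001100
1011001
count of 1: 4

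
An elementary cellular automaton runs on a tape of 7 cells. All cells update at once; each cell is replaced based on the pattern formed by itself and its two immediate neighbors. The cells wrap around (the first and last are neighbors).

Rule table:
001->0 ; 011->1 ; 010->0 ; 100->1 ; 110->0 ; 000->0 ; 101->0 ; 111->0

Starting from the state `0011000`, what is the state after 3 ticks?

0000001

tick 1: 0010100
tick 2: 0000010
tick 3: 0000001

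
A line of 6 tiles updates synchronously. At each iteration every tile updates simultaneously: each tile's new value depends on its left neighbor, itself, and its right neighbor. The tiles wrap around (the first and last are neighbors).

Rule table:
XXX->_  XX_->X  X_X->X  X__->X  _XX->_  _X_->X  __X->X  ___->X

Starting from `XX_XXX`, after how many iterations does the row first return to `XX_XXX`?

12

_XX___
X_XXXX
XX____
_XXXXX
X____X
XXXXX_
____XX
XXXX_X
___XX_
XXX_XX
__XX__
XX_XXX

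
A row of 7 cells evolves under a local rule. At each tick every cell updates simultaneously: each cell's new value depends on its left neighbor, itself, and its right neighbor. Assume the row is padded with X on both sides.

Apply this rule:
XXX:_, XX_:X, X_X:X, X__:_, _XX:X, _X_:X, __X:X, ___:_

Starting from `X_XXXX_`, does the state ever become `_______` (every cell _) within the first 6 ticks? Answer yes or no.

XXX__XX
__X_XX_
_XXXXXX
XX_____
_X____X
XX___XX
tick 6 is XX___XX, still not uniform _

no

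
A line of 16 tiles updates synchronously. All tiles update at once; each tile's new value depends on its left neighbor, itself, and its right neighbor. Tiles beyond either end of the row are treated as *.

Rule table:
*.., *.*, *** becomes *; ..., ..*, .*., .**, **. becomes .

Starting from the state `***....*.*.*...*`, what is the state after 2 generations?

*.*.*....*.*.*..

**.*....*.*.*...
*.*.*....*.*.*..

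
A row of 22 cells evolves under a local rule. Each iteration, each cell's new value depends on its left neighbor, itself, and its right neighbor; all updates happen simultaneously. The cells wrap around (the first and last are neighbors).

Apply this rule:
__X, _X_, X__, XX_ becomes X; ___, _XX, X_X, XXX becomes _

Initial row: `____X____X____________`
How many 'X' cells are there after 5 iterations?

iteration 1: ___XXX__XXX___________
iteration 2: __X__XXX__XX__________
iteration 3: _XXXX__XXX_XX_________
iteration 4: X___XXX__X__XX________
iteration 5: XX_X__XXXXXX_XX______X
count of X: 12

12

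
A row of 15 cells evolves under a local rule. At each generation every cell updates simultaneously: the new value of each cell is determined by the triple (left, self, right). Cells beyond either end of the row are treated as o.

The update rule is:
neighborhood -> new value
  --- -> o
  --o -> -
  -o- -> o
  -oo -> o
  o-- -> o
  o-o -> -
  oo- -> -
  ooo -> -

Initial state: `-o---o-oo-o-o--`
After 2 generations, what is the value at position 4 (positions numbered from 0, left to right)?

-ooo-o-o--o-oo-
-o---o-oo-o-o--
position 4 holds -

-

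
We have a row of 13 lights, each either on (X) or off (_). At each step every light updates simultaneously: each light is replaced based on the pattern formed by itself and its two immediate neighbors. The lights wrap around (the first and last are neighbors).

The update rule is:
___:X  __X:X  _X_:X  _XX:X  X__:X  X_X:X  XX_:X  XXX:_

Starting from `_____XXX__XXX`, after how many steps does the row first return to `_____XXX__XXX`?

2

XXXXXX_XXXX_X
_____XXX__XXX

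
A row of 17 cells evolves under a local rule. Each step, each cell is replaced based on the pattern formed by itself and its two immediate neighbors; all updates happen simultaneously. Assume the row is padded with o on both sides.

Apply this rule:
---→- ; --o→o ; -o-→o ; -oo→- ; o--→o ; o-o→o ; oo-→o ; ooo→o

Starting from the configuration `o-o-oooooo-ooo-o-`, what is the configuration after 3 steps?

oooooo-oooooo-ooo

step 1: oooo-oooooo-ooooo
step 2: ooooo-oooooo-oooo
step 3: oooooo-oooooo-ooo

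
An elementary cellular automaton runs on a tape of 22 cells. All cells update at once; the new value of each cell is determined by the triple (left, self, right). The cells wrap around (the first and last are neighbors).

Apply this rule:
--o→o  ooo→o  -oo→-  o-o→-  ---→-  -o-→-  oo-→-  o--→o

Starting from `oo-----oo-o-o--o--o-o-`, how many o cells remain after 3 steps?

6

--o---o------oo-oo----
-o-o-o-o----o-----o---
o-------o--o-o---o-o--
count of o: 6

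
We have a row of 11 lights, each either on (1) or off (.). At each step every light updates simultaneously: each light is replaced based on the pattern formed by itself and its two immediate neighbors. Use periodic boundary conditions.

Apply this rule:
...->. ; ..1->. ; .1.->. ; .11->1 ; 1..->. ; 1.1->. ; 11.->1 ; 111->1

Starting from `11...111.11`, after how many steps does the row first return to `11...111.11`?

1

11...111.11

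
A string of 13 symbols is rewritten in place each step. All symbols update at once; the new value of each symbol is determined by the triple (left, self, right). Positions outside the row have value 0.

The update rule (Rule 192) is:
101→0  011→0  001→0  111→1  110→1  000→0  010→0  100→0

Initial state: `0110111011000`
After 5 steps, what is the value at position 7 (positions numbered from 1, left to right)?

0

step 1: 0010011001000
step 2: 0000001000000
step 3: 0000000000000
step 4: 0000000000000  (fixed point — unchanged through step 5)
position 7 holds 0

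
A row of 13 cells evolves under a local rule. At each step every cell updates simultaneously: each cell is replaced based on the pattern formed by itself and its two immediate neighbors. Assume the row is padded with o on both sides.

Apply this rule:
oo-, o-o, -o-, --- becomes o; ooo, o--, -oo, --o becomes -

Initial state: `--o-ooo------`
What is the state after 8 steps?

-oo-oooo---oo

--oo--o-oooo-
---o--oo---oo
-o-o---o-o---
oooo-o-ooo-o-
---oooo--oooo
-o----o------
oo-oo-o-oooo-
-oo-oooo---oo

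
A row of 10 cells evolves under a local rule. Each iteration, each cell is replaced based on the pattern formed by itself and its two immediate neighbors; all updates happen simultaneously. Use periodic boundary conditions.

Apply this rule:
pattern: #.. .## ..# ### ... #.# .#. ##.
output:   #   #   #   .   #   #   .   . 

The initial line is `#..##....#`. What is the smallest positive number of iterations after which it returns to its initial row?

20

.###.#####
##..##....
#.###.####
.##..##...
##.###.###
..##..##..
###.###.##
...##..##.
####.###.#
....##..##
#####.###.
#....##..#
.#####.###
##....##..
#.#####.##
.##....##.
##.#####.#
..##....##
###.#####.
#..##....#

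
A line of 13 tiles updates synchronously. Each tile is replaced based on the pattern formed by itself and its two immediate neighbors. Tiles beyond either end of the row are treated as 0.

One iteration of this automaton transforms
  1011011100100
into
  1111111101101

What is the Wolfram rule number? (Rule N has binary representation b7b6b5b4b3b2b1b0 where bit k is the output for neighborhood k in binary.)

position 6: 111 → 1  (bit 7 = 1)
position 3: 110 → 1  (bit 6 = 1)
position 1: 101 → 1  (bit 5 = 1)
position 8: 100 → 0  (bit 4 = 0)
position 2: 011 → 1  (bit 3 = 1)
position 0: 010 → 1  (bit 2 = 1)
position 9: 001 → 1  (bit 1 = 1)
position 12: 000 → 1  (bit 0 = 1)
bits b7..b0 = 11101111 = 239

239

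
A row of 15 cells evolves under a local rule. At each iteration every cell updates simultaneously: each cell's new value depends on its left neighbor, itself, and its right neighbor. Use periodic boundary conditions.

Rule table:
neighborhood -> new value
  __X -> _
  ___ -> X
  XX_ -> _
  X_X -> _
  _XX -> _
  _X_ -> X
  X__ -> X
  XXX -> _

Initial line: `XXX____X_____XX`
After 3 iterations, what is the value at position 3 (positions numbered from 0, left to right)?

X

___XXX_XXXXX___
XX__________XXX
__XXXXXXXXX____
position 3 holds X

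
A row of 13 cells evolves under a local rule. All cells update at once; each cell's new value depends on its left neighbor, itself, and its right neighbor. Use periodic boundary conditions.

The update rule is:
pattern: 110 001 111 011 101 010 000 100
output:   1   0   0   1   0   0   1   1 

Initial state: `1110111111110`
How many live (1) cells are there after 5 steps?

1010100000010
0000011111000
1111010001111
0001001101000
1100101100111
count of 1: 8

8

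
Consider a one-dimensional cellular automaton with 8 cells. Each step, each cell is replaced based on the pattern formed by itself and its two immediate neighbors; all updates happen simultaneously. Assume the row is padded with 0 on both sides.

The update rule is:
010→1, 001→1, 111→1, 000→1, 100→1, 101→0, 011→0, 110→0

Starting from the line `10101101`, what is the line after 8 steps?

10100001
10111111
10011110
11101101
01000001
11111111
01111110
10111101

10111101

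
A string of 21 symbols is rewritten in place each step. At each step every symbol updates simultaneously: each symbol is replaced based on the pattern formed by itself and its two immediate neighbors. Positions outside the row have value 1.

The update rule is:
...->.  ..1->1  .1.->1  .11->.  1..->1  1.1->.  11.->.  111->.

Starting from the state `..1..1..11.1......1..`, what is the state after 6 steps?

step 1: 11111111...11....1111
step 2: ........1.1..1..1....
step 3: 1......11.11111111..1
step 4: .1....1...........11.
step 5: .11..111.........1...
step 6: ...11...1.......111.1

...11...1.......111.1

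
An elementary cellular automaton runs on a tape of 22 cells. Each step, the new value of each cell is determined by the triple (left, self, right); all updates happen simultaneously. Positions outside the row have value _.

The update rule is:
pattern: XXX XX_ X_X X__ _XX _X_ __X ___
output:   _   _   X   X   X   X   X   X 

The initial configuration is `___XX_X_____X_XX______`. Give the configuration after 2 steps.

XXXX_XXXXXXXXXX_XXXXXX
X___XX_________XX_____

X___XX_________XX_____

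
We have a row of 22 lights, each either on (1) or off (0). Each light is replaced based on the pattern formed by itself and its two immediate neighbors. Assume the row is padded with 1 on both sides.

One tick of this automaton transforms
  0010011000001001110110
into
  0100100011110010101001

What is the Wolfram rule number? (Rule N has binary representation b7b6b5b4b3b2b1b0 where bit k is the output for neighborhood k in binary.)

163

position 16: 111 → 1  (bit 7 = 1)
position 6: 110 → 0  (bit 6 = 0)
position 18: 101 → 1  (bit 5 = 1)
position 0: 100 → 0  (bit 4 = 0)
position 5: 011 → 0  (bit 3 = 0)
position 2: 010 → 0  (bit 2 = 0)
position 1: 001 → 1  (bit 1 = 1)
position 8: 000 → 1  (bit 0 = 1)
bits b7..b0 = 10100011 = 163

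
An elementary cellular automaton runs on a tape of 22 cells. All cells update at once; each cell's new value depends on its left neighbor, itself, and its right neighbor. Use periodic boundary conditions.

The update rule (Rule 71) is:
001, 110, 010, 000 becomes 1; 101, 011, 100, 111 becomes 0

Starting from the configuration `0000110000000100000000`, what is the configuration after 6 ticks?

tick 1: 1111010111111101111111
tick 2: 0001010000000100000000
tick 3: 1111010111111101111111  (repeats tick 1; period 2)
tick 6: 0001010000000100000000

0001010000000100000000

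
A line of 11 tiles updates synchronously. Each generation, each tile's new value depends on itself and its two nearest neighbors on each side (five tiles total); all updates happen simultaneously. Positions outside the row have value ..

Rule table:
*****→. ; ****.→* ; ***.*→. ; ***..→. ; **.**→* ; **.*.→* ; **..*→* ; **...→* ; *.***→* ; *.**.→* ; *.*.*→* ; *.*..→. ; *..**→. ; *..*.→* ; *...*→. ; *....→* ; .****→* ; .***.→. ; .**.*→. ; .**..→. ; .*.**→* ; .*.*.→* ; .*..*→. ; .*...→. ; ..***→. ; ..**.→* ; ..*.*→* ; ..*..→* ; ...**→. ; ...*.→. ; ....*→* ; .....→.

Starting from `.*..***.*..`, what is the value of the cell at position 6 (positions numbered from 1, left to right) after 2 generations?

*

generation 1: .*.....*..*
generation 2: .*.*.*.*.**
position 6 holds *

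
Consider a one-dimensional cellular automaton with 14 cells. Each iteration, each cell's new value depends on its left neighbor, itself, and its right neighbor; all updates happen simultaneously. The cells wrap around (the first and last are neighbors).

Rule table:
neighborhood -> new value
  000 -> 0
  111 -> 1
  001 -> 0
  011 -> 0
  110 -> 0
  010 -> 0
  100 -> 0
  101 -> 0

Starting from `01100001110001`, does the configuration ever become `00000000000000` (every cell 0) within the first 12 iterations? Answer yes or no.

yes

iteration 1: 00000000100000
iteration 2: 00000000000000
all cells are 0 at iteration 2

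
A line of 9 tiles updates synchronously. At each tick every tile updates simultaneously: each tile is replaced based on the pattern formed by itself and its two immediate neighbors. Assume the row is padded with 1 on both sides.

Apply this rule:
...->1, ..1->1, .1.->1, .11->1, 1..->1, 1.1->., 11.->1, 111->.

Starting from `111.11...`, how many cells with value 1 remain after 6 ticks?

..1.11111
111.1....
..1.11111  (repeats tick 1; period 2)
tick 6: 111.1....
count of 1: 4

4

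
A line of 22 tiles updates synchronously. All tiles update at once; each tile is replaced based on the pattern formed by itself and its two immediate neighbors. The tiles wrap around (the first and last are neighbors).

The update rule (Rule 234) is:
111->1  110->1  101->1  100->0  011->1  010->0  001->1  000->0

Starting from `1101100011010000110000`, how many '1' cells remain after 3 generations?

19

1111100111100001110001
1111101111100011110011
1111111111100111110111
count of 1: 19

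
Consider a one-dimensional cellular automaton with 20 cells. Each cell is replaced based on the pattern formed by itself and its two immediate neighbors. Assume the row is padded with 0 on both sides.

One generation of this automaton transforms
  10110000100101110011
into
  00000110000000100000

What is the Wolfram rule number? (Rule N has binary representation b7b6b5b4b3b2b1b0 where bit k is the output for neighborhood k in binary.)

129

position 14: 111 → 1  (bit 7 = 1)
position 3: 110 → 0  (bit 6 = 0)
position 1: 101 → 0  (bit 5 = 0)
position 4: 100 → 0  (bit 4 = 0)
position 2: 011 → 0  (bit 3 = 0)
position 0: 010 → 0  (bit 2 = 0)
position 7: 001 → 0  (bit 1 = 0)
position 5: 000 → 1  (bit 0 = 1)
bits b7..b0 = 10000001 = 129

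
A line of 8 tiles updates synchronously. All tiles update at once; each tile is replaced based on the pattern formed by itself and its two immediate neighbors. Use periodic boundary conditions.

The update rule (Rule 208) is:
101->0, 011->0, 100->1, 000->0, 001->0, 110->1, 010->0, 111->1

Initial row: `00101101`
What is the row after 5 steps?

01001000

10000100
01000010
00100001
10010000
01001000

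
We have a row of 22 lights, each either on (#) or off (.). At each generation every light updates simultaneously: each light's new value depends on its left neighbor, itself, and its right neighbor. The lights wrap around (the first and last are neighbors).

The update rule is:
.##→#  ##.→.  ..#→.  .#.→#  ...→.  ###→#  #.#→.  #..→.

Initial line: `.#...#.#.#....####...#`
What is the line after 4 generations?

.#...#.#.#....###....#
.#...#.#.#....##.....#
.#...#.#.#....#......#
.#...#.#.#....#......#

.#...#.#.#....#......#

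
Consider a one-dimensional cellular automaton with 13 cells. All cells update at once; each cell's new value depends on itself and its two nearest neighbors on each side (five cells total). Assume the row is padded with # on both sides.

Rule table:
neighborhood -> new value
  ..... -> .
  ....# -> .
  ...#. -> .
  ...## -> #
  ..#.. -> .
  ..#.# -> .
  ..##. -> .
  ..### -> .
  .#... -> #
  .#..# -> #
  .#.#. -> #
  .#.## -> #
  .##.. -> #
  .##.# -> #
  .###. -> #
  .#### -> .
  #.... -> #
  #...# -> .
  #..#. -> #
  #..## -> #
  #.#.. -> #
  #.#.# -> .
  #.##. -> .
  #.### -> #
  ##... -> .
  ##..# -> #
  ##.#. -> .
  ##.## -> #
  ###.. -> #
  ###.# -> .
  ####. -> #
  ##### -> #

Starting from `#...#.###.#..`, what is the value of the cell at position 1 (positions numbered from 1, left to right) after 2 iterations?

#

#....###..###
#.#.#.####..#
position 1 holds #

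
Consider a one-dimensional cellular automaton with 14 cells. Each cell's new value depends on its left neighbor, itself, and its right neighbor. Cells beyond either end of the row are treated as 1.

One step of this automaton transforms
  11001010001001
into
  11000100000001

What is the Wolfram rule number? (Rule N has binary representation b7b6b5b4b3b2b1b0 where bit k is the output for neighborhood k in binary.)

position 0: 111 → 1  (bit 7 = 1)
position 1: 110 → 1  (bit 6 = 1)
position 5: 101 → 1  (bit 5 = 1)
position 2: 100 → 0  (bit 4 = 0)
position 13: 011 → 1  (bit 3 = 1)
position 4: 010 → 0  (bit 2 = 0)
position 3: 001 → 0  (bit 1 = 0)
position 8: 000 → 0  (bit 0 = 0)
bits b7..b0 = 11101000 = 232

232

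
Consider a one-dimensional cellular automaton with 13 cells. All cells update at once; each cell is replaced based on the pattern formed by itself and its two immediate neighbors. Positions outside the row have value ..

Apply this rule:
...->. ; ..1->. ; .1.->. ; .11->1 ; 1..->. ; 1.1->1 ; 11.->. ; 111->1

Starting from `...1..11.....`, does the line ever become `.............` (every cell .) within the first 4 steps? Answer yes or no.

......1......
.............
all cells are . at step 2

yes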